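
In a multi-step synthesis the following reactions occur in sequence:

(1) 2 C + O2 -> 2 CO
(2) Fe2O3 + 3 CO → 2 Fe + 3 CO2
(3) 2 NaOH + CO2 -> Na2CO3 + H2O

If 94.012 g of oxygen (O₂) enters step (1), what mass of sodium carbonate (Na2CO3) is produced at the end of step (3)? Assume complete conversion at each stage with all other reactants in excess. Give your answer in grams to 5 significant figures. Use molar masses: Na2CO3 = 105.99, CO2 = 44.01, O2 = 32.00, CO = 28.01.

622.77 g

n(O2) = 94.012 / 32.00 = 2.93788 mol.
Reaction (1): O2→CO ratio 1:2 ⇒ n(CO) = 5.87575 mol.
Reaction (2): CO→CO2 ratio 3:3 ⇒ n(CO2) = 5.87575 mol.
Reaction (3): CO2→Na2CO3 ratio 1:1 ⇒ n(Na2CO3) = 5.87575 mol.
Mass of Na2CO3 = 5.87575 × 105.99 = 622.771 g.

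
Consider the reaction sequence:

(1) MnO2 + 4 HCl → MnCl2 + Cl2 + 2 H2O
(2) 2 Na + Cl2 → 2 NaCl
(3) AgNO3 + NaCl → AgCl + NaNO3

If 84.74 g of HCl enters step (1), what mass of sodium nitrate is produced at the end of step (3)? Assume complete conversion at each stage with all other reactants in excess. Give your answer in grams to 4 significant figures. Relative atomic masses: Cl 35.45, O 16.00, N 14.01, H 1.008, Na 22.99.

98.78 g

M(HCl) = 1.008 + 35.45 = 36.458 g/mol.
M(NaNO3) = 22.99 + 14.01 + 3(16.00) = 85.00 g/mol.
n(HCl) = 84.74 / 36.458 = 2.3243 mol.
Reaction (1): HCl→Cl2 ratio 4:1 ⇒ n(Cl2) = 0.58108 mol.
Reaction (2): Cl2→NaCl ratio 1:2 ⇒ n(NaCl) = 1.1622 mol.
Reaction (3): NaCl→NaNO3 ratio 1:1 ⇒ n(NaNO3) = 1.1622 mol.
Mass of NaNO3 = 1.1622 × 85.00 = 98.784 g.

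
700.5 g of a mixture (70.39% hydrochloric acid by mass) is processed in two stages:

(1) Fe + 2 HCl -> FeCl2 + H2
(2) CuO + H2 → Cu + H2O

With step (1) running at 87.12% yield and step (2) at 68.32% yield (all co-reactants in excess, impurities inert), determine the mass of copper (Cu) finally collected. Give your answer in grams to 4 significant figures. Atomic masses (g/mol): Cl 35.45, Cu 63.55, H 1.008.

255.8 g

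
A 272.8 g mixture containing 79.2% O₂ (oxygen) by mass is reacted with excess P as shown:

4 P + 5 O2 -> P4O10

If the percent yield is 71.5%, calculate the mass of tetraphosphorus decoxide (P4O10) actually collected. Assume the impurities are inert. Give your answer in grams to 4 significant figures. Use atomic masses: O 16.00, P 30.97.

274.1 g

Pure O2 available = 272.8 g × 0.792 = 216.06 g.
M(O2) = 2(16.00) = 32.00 g/mol.
M(P4O10) = 4(30.97) + 10(16.00) = 283.88 g/mol.
n(O2) = 216.06 g / 32.00 g/mol = 6.7518 mol.
From the equation the O2:P4O10 mole ratio is 5:1, so n(P4O10) = 6.7518 × 1/5 = 1.3504 mol.
Mass of P4O10 = 1.3504 mol × 283.88 g/mol = 383.34 g.
Actual mass collected = 383.34 g × 0.715 = 274.09 g.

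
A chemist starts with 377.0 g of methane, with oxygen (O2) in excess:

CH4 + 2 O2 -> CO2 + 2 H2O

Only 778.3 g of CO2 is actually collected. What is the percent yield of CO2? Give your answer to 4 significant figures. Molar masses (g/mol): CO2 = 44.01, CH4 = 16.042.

75.25 %

n(CH4) = 377.00 g / 16.042 g/mol = 23.501 mol.
From the equation the CH4:CO2 mole ratio is 1:1, so n(CO2) = 23.501 × 1/1 = 23.501 mol.
Mass of CO2 = 23.501 mol × 44.01 g/mol = 1034.3 g.
This is the theoretical yield. Percent yield = 778.3 g / 1034.3 g × 100% = 75.251%.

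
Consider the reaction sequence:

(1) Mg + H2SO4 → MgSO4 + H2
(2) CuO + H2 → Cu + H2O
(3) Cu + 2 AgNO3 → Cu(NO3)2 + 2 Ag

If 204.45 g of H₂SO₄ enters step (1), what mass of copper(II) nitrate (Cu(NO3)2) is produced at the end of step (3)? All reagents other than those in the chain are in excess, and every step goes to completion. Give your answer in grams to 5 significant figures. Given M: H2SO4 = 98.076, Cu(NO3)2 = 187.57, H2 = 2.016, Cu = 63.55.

391.01 g

n(H2SO4) = 204.45 / 98.076 = 2.08461 mol.
Reaction (1): H2SO4→H2 ratio 1:1 ⇒ n(H2) = 2.08461 mol.
Reaction (2): H2→Cu ratio 1:1 ⇒ n(Cu) = 2.08461 mol.
Reaction (3): Cu→Cu(NO3)2 ratio 1:1 ⇒ n(Cu(NO3)2) = 2.08461 mol.
Mass of Cu(NO3)2 = 2.08461 × 187.57 = 391.010 g.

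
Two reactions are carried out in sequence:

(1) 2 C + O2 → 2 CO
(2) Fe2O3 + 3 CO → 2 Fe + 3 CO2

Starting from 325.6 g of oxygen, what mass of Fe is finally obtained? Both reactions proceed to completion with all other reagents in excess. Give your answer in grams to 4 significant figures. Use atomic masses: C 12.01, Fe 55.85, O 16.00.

757.7 g

M(O2) = 2(16.00) = 32.00 g/mol.
M(Fe) = 55.85 g/mol.
n(O2) = 325.60 / 32.00 = 10.175 mol.
Step 1 gives a 1:2 ratio of O2 to CO, so n(CO) = 20.350 mol.
In step 2 the CO:Fe ratio is 3:2, so n(Fe) = 13.567 mol.
Mass of Fe = 13.567 × 55.85 = 757.70 g.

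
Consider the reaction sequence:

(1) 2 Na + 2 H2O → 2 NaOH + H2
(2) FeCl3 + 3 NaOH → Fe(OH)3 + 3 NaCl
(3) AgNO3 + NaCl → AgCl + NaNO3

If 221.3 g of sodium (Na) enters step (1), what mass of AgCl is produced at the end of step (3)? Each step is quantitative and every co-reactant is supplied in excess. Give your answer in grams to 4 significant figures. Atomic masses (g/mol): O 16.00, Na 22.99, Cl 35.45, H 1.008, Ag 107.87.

M(Na) = 22.99 g/mol.
M(AgCl) = 107.87 + 35.45 = 143.32 g/mol.
n(Na) = 221.3 / 22.99 = 9.6259 mol.
Reaction (1): Na→NaOH ratio 2:2 ⇒ n(NaOH) = 9.6259 mol.
Reaction (2): NaOH→NaCl ratio 3:3 ⇒ n(NaCl) = 9.6259 mol.
Reaction (3): NaCl→AgCl ratio 1:1 ⇒ n(AgCl) = 9.6259 mol.
Mass of AgCl = 9.6259 × 143.32 = 1379.6 g.

1380 g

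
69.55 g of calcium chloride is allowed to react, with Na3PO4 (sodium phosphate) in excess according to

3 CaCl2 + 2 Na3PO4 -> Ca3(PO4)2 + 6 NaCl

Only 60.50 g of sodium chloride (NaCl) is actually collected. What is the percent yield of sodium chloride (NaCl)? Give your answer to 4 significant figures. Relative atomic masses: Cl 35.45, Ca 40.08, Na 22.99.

M(CaCl2) = 40.08 + 2(35.45) = 110.98 g/mol.
M(NaCl) = 22.99 + 35.45 = 58.44 g/mol.
n(CaCl2) = 69.550 g / 110.98 g/mol = 0.62669 mol.
From the equation the CaCl2:NaCl mole ratio is 3:6, so n(NaCl) = 0.62669 × 6/3 = 1.2534 mol.
Mass of NaCl = 1.2534 mol × 58.44 g/mol = 73.247 g.
This is the theoretical yield. Percent yield = 60.50 g / 73.247 g × 100% = 82.597%.

82.60 %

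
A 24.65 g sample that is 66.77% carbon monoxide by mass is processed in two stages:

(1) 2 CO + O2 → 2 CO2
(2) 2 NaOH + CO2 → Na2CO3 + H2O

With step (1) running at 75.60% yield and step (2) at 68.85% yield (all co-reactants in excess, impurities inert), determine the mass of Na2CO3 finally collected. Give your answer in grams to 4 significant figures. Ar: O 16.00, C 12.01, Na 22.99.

Pure CO = 24.65 × 0.6677 = 16.459 g.
M(CO) = 12.01 + 16.00 = 28.01 g/mol.
M(Na2CO3) = 2(22.99) + 12.01 + 3(16.00) = 105.99 g/mol.
n(CO) = 16.459 / 28.01 = 0.58760 mol.
Step 1 (CO:CO2 = 2:2): theoretical n(CO2) = 0.58760 mol; at 75.60% yield, n(CO2) = 0.44423 mol.
Step 2 (CO2:Na2CO3 = 1:1): theoretical n(Na2CO3) = 0.44423 mol, so theoretical mass = 0.44423 × 105.99 = 47.084 g.
At 68.85% yield, actual mass of Na2CO3 = 47.084 × 0.6885 = 32.417 g.

32.42 g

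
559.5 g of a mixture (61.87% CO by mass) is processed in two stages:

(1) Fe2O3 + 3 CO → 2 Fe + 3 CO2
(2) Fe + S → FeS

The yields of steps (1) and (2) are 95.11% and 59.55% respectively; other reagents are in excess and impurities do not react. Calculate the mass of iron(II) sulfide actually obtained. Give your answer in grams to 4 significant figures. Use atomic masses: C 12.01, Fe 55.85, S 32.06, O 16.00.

410.2 g

Pure CO = 559.5 × 0.6187 = 346.16 g.
M(CO) = 12.01 + 16.00 = 28.01 g/mol.
M(FeS) = 55.85 + 32.06 = 87.91 g/mol.
n(CO) = 346.16 / 28.01 = 12.359 mol.
Step 1 (CO:Fe = 3:2): theoretical n(Fe) = 8.2390 mol; at 95.11% yield, n(Fe) = 7.8361 mol.
Step 2 (Fe:FeS = 1:1): theoretical n(FeS) = 7.8361 mol, so theoretical mass = 7.8361 × 87.91 = 688.87 g.
At 59.55% yield, actual mass of FeS = 688.87 × 0.5955 = 410.22 g.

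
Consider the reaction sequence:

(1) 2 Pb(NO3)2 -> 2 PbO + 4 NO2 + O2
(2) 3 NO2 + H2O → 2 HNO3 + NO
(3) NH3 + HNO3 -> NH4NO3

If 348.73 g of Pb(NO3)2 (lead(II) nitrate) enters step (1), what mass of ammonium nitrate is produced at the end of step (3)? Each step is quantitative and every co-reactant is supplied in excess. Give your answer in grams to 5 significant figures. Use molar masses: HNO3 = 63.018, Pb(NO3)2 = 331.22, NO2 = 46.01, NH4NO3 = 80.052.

112.38 g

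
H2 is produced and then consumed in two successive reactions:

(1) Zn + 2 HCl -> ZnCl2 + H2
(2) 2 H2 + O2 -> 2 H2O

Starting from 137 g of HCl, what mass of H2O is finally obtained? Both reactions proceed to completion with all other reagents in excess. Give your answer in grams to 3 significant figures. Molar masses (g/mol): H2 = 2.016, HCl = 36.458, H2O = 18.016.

n(HCl) = 137.0 / 36.458 = 3.758 mol.
Step 1 gives a 2:1 ratio of HCl to H2, so n(H2) = 1.879 mol.
In step 2 the H2:H2O ratio is 2:2, so n(H2O) = 1.879 mol.
Mass of H2O = 1.879 × 18.016 = 33.85 g.

33.8 g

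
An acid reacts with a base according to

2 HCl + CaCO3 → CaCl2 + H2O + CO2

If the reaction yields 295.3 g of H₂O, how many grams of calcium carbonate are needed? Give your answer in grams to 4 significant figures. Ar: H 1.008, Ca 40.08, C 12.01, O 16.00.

M(H2O) = 2(1.008) + 16.00 = 18.016 g/mol.
M(CaCO3) = 40.08 + 12.01 + 3(16.00) = 100.09 g/mol.
n(H2O) = 295.30 g / 18.016 g/mol = 16.391 mol.
From the equation the H2O:CaCO3 mole ratio is 1:1, so n(CaCO3) = 16.391 × 1/1 = 16.391 mol.
Mass of CaCO3 = 16.391 mol × 100.09 g/mol = 1640.6 g.

1641 g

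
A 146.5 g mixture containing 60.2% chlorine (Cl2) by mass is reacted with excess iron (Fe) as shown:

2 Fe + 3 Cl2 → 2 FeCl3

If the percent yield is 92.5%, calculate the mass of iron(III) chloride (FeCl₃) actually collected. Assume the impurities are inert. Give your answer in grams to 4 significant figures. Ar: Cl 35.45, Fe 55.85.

Pure Cl2 available = 146.5 g × 0.602 = 88.193 g.
M(Cl2) = 2(35.45) = 70.90 g/mol.
M(FeCl3) = 55.85 + 3(35.45) = 162.20 g/mol.
n(Cl2) = 88.193 g / 70.90 g/mol = 1.2439 mol.
From the equation the Cl2:FeCl3 mole ratio is 3:2, so n(FeCl3) = 1.2439 × 2/3 = 0.82927 mol.
Mass of FeCl3 = 0.82927 mol × 162.20 g/mol = 134.51 g.
Actual mass collected = 134.51 g × 0.925 = 124.42 g.

124.4 g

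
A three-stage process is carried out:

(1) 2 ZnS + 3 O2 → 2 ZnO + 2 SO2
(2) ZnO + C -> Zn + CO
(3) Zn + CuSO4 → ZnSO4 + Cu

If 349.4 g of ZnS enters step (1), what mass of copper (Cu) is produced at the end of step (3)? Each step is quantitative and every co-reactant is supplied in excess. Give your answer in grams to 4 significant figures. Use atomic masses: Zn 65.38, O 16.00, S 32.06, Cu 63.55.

227.9 g

M(ZnS) = 65.38 + 32.06 = 97.44 g/mol.
M(Cu) = 63.55 g/mol.
n(ZnS) = 349.4 / 97.44 = 3.5858 mol.
Reaction (1): ZnS→ZnO ratio 2:2 ⇒ n(ZnO) = 3.5858 mol.
Reaction (2): ZnO→Zn ratio 1:1 ⇒ n(Zn) = 3.5858 mol.
Reaction (3): Zn→Cu ratio 1:1 ⇒ n(Cu) = 3.5858 mol.
Mass of Cu = 3.5858 × 63.55 = 227.88 g.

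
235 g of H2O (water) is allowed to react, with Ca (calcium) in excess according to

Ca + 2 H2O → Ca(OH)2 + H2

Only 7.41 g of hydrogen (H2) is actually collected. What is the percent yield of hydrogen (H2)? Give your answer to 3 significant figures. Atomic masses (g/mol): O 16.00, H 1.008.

56.4 %

M(H2O) = 2(1.008) + 16.00 = 18.016 g/mol.
M(H2) = 2(1.008) = 2.016 g/mol.
n(H2O) = 235.0 g / 18.016 g/mol = 13.04 mol.
From the equation the H2O:H2 mole ratio is 2:1, so n(H2) = 13.04 × 1/2 = 6.522 mol.
Mass of H2 = 6.522 mol × 2.016 g/mol = 13.15 g.
This is the theoretical yield. Percent yield = 7.41 g / 13.15 g × 100% = 56.36%.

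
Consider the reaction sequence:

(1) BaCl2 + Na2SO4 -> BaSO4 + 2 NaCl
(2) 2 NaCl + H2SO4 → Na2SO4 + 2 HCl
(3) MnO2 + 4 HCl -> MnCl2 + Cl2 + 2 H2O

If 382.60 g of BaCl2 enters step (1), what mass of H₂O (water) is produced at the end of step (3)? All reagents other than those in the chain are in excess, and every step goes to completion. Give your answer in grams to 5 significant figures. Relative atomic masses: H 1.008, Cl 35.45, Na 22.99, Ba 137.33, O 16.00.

33.102 g

M(BaCl2) = 137.33 + 2(35.45) = 208.23 g/mol.
M(H2O) = 2(1.008) + 16.00 = 18.016 g/mol.
n(BaCl2) = 382.60 / 208.23 = 1.83739 mol.
Reaction (1): BaCl2→NaCl ratio 1:2 ⇒ n(NaCl) = 3.67478 mol.
Reaction (2): NaCl→HCl ratio 2:2 ⇒ n(HCl) = 3.67478 mol.
Reaction (3): HCl→H2O ratio 4:2 ⇒ n(H2O) = 1.83739 mol.
Mass of H2O = 1.83739 × 18.016 = 33.1024 g.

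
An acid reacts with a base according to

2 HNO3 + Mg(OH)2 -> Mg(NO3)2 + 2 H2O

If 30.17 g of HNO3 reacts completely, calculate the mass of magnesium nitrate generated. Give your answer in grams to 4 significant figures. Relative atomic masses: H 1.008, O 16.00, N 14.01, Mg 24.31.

35.51 g

M(HNO3) = 1.008 + 14.01 + 3(16.00) = 63.018 g/mol.
M(Mg(NO3)2) = 24.31 + 2(14.01) + 6(16.00) = 148.33 g/mol.
n(HNO3) = 30.170 g / 63.018 g/mol = 0.47875 mol.
From the equation the HNO3:Mg(NO3)2 mole ratio is 2:1, so n(Mg(NO3)2) = 0.47875 × 1/2 = 0.23938 mol.
Mass of Mg(NO3)2 = 0.23938 mol × 148.33 g/mol = 35.507 g.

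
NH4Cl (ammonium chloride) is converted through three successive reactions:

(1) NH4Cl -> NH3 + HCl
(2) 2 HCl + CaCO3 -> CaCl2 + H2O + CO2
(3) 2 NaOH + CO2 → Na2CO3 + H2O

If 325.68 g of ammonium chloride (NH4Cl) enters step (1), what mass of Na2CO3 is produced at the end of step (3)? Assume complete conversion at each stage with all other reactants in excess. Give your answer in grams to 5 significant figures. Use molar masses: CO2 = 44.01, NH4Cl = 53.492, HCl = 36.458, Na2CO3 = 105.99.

322.65 g

n(NH4Cl) = 325.68 / 53.492 = 6.08839 mol.
Reaction (1): NH4Cl→HCl ratio 1:1 ⇒ n(HCl) = 6.08839 mol.
Reaction (2): HCl→CO2 ratio 2:1 ⇒ n(CO2) = 3.04419 mol.
Reaction (3): CO2→Na2CO3 ratio 1:1 ⇒ n(Na2CO3) = 3.04419 mol.
Mass of Na2CO3 = 3.04419 × 105.99 = 322.654 g.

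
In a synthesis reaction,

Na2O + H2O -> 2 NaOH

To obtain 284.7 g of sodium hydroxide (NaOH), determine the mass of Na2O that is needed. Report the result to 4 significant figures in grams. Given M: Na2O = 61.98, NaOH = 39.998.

220.6 g

n(NaOH) = 284.70 g / 39.998 g/mol = 7.1179 mol.
From the equation the NaOH:Na2O mole ratio is 2:1, so n(Na2O) = 7.1179 × 1/2 = 3.5589 mol.
Mass of Na2O = 3.5589 mol × 61.98 g/mol = 220.58 g.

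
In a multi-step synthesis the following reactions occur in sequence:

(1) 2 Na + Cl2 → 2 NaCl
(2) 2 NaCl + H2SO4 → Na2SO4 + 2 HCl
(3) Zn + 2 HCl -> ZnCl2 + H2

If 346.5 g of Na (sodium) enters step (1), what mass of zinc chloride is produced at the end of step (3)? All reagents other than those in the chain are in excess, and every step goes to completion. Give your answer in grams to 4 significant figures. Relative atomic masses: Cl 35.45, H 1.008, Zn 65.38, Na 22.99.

M(Na) = 22.99 g/mol.
M(ZnCl2) = 65.38 + 2(35.45) = 136.28 g/mol.
n(Na) = 346.5 / 22.99 = 15.072 mol.
Reaction (1): Na→NaCl ratio 2:2 ⇒ n(NaCl) = 15.072 mol.
Reaction (2): NaCl→HCl ratio 2:2 ⇒ n(HCl) = 15.072 mol.
Reaction (3): HCl→ZnCl2 ratio 2:1 ⇒ n(ZnCl2) = 7.5359 mol.
Mass of ZnCl2 = 7.5359 × 136.28 = 1027.0 g.

1027 g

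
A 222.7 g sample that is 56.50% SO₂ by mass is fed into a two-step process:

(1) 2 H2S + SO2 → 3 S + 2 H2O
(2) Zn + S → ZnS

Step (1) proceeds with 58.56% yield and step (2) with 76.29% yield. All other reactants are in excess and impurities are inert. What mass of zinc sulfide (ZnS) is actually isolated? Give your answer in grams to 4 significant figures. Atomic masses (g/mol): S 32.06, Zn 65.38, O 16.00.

256.5 g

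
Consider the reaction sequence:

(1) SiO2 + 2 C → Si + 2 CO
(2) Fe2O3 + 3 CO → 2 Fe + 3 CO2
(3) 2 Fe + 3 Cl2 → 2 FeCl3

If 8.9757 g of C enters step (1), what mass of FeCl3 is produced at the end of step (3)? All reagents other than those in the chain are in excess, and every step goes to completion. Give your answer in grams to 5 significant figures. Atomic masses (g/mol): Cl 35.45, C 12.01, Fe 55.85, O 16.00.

M(C) = 12.01 g/mol.
M(FeCl3) = 55.85 + 3(35.45) = 162.20 g/mol.
n(C) = 8.9757 / 12.01 = 0.747352 mol.
Reaction (1): C→CO ratio 2:2 ⇒ n(CO) = 0.747352 mol.
Reaction (2): CO→Fe ratio 3:2 ⇒ n(Fe) = 0.498235 mol.
Reaction (3): Fe→FeCl3 ratio 2:2 ⇒ n(FeCl3) = 0.498235 mol.
Mass of FeCl3 = 0.498235 × 162.20 = 80.8137 g.

80.814 g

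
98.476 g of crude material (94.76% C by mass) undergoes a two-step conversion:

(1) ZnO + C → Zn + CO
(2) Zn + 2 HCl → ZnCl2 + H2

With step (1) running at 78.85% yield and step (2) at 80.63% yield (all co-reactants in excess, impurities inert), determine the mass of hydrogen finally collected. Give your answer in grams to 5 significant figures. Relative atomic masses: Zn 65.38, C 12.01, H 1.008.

Pure C = 98.476 × 0.9476 = 93.3159 g.
M(C) = 12.01 g/mol.
M(H2) = 2(1.008) = 2.016 g/mol.
n(C) = 93.3159 / 12.01 = 7.76985 mol.
Step 1 (C:Zn = 1:1): theoretical n(Zn) = 7.76985 mol; at 78.85% yield, n(Zn) = 6.12652 mol.
Step 2 (Zn:H2 = 1:1): theoretical n(H2) = 6.12652 mol, so theoretical mass = 6.12652 × 2.016 = 12.3511 g.
At 80.63% yield, actual mass of H2 = 12.3511 × 0.8063 = 9.95867 g.

9.9587 g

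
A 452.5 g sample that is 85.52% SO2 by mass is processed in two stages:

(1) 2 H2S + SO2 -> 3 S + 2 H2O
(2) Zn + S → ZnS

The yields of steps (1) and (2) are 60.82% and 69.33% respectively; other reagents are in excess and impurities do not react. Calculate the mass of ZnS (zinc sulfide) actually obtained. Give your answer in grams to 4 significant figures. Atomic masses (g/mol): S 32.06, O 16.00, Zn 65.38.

744.6 g

Pure SO2 = 452.5 × 0.8552 = 386.98 g.
M(SO2) = 32.06 + 2(16.00) = 64.06 g/mol.
M(ZnS) = 65.38 + 32.06 = 97.44 g/mol.
n(SO2) = 386.98 / 64.06 = 6.0409 mol.
Step 1 (SO2:S = 1:3): theoretical n(S) = 18.123 mol; at 60.82% yield, n(S) = 11.022 mol.
Step 2 (S:ZnS = 1:1): theoretical n(ZnS) = 11.022 mol, so theoretical mass = 11.022 × 97.44 = 1074.0 g.
At 69.33% yield, actual mass of ZnS = 1074.0 × 0.6933 = 744.60 g.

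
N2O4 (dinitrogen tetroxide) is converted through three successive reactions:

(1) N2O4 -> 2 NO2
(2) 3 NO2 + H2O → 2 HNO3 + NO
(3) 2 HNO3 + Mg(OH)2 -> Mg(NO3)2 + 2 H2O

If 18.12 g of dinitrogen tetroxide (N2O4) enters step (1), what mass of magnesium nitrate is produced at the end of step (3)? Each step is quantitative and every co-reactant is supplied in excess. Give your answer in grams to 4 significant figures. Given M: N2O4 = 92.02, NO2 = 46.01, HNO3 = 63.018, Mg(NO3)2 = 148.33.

19.47 g

n(N2O4) = 18.12 / 92.02 = 0.19691 mol.
Reaction (1): N2O4→NO2 ratio 1:2 ⇒ n(NO2) = 0.39383 mol.
Reaction (2): NO2→HNO3 ratio 3:2 ⇒ n(HNO3) = 0.26255 mol.
Reaction (3): HNO3→Mg(NO3)2 ratio 2:1 ⇒ n(Mg(NO3)2) = 0.13128 mol.
Mass of Mg(NO3)2 = 0.13128 × 148.33 = 19.472 g.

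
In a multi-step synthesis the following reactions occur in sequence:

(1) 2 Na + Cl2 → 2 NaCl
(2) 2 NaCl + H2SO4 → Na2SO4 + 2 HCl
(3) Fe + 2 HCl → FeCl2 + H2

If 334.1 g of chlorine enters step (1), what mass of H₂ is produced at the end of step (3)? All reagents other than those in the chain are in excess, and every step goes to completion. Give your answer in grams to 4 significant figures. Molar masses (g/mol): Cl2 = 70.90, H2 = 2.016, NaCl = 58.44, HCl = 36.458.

n(Cl2) = 334.1 / 70.90 = 4.7123 mol.
Reaction (1): Cl2→NaCl ratio 1:2 ⇒ n(NaCl) = 9.4245 mol.
Reaction (2): NaCl→HCl ratio 2:2 ⇒ n(HCl) = 9.4245 mol.
Reaction (3): HCl→H2 ratio 2:1 ⇒ n(H2) = 4.7123 mol.
Mass of H2 = 4.7123 × 2.016 = 9.4999 g.

9.500 g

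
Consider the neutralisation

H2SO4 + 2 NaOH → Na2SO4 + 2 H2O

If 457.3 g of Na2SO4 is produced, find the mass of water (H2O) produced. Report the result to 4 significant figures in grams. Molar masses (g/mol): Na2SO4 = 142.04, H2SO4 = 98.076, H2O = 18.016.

n(Na2SO4) = 457.30 g / 142.04 g/mol = 3.2195 mol.
From the equation the Na2SO4:H2O mole ratio is 1:2, so n(H2O) = 3.2195 × 2/1 = 6.4390 mol.
Mass of H2O = 6.4390 mol × 18.016 g/mol = 116.01 g.

116.0 g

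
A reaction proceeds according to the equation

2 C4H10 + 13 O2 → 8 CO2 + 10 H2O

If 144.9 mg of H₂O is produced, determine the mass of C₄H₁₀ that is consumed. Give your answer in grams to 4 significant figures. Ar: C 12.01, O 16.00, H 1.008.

M(H2O) = 2(1.008) + 16.00 = 18.016 g/mol.
M(C4H10) = 4(12.01) + 10(1.008) = 58.12 g/mol.
Convert: 144.9 mg = 0.14490 g.
n(H2O) = 0.14490 g / 18.016 g/mol = 0.0080429 mol.
From the equation the H2O:C4H10 mole ratio is 10:2, so n(C4H10) = 0.0080429 × 2/10 = 0.0016086 mol.
Mass of C4H10 = 0.0016086 mol × 58.12 g/mol = 0.093490 g.

0.09349 g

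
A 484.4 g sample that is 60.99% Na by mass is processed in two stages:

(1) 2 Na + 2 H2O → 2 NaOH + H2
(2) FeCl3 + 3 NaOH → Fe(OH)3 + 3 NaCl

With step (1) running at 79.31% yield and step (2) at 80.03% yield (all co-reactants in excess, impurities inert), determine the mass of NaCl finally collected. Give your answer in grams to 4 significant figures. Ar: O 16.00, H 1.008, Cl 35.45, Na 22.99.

Pure Na = 484.4 × 0.6099 = 295.44 g.
M(Na) = 22.99 g/mol.
M(NaCl) = 22.99 + 35.45 = 58.44 g/mol.
n(Na) = 295.44 / 22.99 = 12.851 mol.
Step 1 (Na:NaOH = 2:2): theoretical n(NaOH) = 12.851 mol; at 79.31% yield, n(NaOH) = 10.192 mol.
Step 2 (NaOH:NaCl = 3:3): theoretical n(NaCl) = 10.192 mol, so theoretical mass = 10.192 × 58.44 = 595.61 g.
At 80.03% yield, actual mass of NaCl = 595.61 × 0.8003 = 476.67 g.

476.7 g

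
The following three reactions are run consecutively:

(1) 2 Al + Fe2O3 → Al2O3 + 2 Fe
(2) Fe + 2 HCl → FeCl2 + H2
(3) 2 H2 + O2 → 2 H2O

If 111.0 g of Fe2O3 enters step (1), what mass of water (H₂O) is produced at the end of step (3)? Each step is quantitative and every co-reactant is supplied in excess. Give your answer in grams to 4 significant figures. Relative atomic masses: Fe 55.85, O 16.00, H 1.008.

25.04 g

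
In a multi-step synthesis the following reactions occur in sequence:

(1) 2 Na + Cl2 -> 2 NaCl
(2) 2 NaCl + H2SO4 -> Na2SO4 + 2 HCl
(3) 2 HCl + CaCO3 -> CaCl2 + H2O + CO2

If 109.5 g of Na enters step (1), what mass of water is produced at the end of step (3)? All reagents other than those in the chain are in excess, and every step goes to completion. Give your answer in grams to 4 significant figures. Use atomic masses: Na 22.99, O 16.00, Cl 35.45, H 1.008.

42.90 g

M(Na) = 22.99 g/mol.
M(H2O) = 2(1.008) + 16.00 = 18.016 g/mol.
n(Na) = 109.5 / 22.99 = 4.7629 mol.
Reaction (1): Na→NaCl ratio 2:2 ⇒ n(NaCl) = 4.7629 mol.
Reaction (2): NaCl→HCl ratio 2:2 ⇒ n(HCl) = 4.7629 mol.
Reaction (3): HCl→H2O ratio 2:1 ⇒ n(H2O) = 2.3815 mol.
Mass of H2O = 2.3815 × 18.016 = 42.905 g.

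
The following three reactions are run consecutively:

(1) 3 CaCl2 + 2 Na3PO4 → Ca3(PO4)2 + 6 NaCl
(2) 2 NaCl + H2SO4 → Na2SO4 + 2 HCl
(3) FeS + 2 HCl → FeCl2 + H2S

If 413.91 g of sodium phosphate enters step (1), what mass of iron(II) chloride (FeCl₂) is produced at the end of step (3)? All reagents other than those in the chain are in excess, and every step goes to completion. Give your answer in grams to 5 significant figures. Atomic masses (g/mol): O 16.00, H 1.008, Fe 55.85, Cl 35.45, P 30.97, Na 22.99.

480.02 g

M(Na3PO4) = 3(22.99) + 30.97 + 4(16.00) = 163.94 g/mol.
M(FeCl2) = 55.85 + 2(35.45) = 126.75 g/mol.
n(Na3PO4) = 413.91 / 163.94 = 2.52477 mol.
Reaction (1): Na3PO4→NaCl ratio 2:6 ⇒ n(NaCl) = 7.57430 mol.
Reaction (2): NaCl→HCl ratio 2:2 ⇒ n(HCl) = 7.57430 mol.
Reaction (3): HCl→FeCl2 ratio 2:1 ⇒ n(FeCl2) = 3.78715 mol.
Mass of FeCl2 = 3.78715 × 126.75 = 480.021 g.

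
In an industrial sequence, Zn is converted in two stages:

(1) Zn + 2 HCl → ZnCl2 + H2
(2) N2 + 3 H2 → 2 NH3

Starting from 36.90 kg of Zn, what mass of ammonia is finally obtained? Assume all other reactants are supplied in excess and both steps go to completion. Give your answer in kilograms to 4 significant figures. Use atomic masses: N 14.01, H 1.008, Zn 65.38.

M(Zn) = 65.38 g/mol.
M(NH3) = 14.01 + 3(1.008) = 17.034 g/mol.
36.90 kg = 36900 g.
n(Zn) = 36900 / 65.38 = 564.39 mol.
Step 1 gives a 1:1 ratio of Zn to H2, so n(H2) = 564.39 mol.
In step 2 the H2:NH3 ratio is 3:2, so n(NH3) = 376.26 mol.
Mass of NH3 = 376.26 × 17.034 = 6409.2 g = 6.409 kg.

6.409 kg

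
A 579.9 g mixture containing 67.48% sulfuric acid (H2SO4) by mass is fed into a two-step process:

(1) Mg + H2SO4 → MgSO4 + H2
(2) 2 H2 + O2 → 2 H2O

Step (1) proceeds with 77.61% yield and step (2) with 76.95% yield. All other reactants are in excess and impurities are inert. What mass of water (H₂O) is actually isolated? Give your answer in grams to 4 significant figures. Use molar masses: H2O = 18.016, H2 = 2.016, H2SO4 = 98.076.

Pure H2SO4 = 579.9 × 0.6748 = 391.32 g.
n(H2SO4) = 391.32 / 98.076 = 3.9899 mol.
Step 1 (H2SO4:H2 = 1:1): theoretical n(H2) = 3.9899 mol; at 77.61% yield, n(H2) = 3.0966 mol.
Step 2 (H2:H2O = 2:2): theoretical n(H2O) = 3.0966 mol, so theoretical mass = 3.0966 × 18.016 = 55.788 g.
At 76.95% yield, actual mass of H2O = 55.788 × 0.7695 = 42.929 g.

42.93 g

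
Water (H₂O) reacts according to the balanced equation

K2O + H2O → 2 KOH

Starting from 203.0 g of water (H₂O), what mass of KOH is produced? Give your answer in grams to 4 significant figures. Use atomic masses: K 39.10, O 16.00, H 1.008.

M(H2O) = 2(1.008) + 16.00 = 18.016 g/mol.
M(KOH) = 39.10 + 16.00 + 1.008 = 56.108 g/mol.
n(H2O) = 203.00 g / 18.016 g/mol = 11.268 mol.
From the equation the H2O:KOH mole ratio is 1:2, so n(KOH) = 11.268 × 2/1 = 22.536 mol.
Mass of KOH = 22.536 mol × 56.108 g/mol = 1264.4 g.

1264 g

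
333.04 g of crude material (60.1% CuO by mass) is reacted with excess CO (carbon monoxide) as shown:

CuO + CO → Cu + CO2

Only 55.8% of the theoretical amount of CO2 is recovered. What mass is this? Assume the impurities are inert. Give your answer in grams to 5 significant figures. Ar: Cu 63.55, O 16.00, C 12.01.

Pure CuO available = 333.04 g × 0.601 = 200.157 g.
M(CuO) = 63.55 + 16.00 = 79.55 g/mol.
M(CO2) = 12.01 + 2(16.00) = 44.01 g/mol.
n(CuO) = 200.157 g / 79.55 g/mol = 2.51612 mol.
From the equation the CuO:CO2 mole ratio is 1:1, so n(CO2) = 2.51612 × 1/1 = 2.51612 mol.
Mass of CO2 = 2.51612 mol × 44.01 g/mol = 110.734 g.
Actual mass collected = 110.734 g × 0.558 = 61.7897 g.

61.790 g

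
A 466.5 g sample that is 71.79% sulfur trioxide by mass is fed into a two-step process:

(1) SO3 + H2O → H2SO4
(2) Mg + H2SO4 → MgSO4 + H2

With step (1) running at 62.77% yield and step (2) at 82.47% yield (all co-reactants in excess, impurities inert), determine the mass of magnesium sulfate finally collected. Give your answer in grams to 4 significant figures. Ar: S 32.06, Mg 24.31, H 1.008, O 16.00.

260.7 g

Pure SO3 = 466.5 × 0.7179 = 334.90 g.
M(SO3) = 32.06 + 3(16.00) = 80.06 g/mol.
M(MgSO4) = 24.31 + 32.06 + 4(16.00) = 120.37 g/mol.
n(SO3) = 334.90 / 80.06 = 4.1831 mol.
Step 1 (SO3:H2SO4 = 1:1): theoretical n(H2SO4) = 4.1831 mol; at 62.77% yield, n(H2SO4) = 2.6257 mol.
Step 2 (H2SO4:MgSO4 = 1:1): theoretical n(MgSO4) = 2.6257 mol, so theoretical mass = 2.6257 × 120.37 = 316.06 g.
At 82.47% yield, actual mass of MgSO4 = 316.06 × 0.8247 = 260.66 g.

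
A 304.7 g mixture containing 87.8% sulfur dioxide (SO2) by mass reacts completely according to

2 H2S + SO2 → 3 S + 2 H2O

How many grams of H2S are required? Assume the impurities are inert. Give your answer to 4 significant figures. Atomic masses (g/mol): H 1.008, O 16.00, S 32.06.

284.6 g

Mass of pure SO2 = 304.7 g × 0.878 = 267.53 g.
M(SO2) = 32.06 + 2(16.00) = 64.06 g/mol.
M(H2S) = 2(1.008) + 32.06 = 34.076 g/mol.
n(SO2) = 267.53 g / 64.06 g/mol = 4.1762 mol.
From the equation the SO2:H2S mole ratio is 1:2, so n(H2S) = 4.1762 × 2/1 = 8.3524 mol.
Mass of H2S = 8.3524 mol × 34.076 g/mol = 284.62 g.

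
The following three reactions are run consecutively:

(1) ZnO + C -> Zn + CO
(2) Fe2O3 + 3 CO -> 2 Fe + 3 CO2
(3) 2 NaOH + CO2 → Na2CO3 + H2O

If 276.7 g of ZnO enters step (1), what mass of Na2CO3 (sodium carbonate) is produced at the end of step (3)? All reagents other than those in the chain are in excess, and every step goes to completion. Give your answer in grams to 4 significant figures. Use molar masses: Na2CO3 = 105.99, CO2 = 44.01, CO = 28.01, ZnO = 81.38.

360.4 g

n(ZnO) = 276.7 / 81.38 = 3.4001 mol.
Reaction (1): ZnO→CO ratio 1:1 ⇒ n(CO) = 3.4001 mol.
Reaction (2): CO→CO2 ratio 3:3 ⇒ n(CO2) = 3.4001 mol.
Reaction (3): CO2→Na2CO3 ratio 1:1 ⇒ n(Na2CO3) = 3.4001 mol.
Mass of Na2CO3 = 3.4001 × 105.99 = 360.38 g.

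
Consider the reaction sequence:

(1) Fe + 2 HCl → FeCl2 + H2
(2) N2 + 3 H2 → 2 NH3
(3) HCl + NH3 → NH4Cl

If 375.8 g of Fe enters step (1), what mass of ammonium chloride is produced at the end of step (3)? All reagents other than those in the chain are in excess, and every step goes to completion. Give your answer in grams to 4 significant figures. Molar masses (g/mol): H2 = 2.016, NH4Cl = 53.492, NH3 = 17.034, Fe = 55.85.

240.0 g

n(Fe) = 375.8 / 55.85 = 6.7287 mol.
Reaction (1): Fe→H2 ratio 1:1 ⇒ n(H2) = 6.7287 mol.
Reaction (2): H2→NH3 ratio 3:2 ⇒ n(NH3) = 4.4858 mol.
Reaction (3): NH3→NH4Cl ratio 1:1 ⇒ n(NH4Cl) = 4.4858 mol.
Mass of NH4Cl = 4.4858 × 53.492 = 239.96 g.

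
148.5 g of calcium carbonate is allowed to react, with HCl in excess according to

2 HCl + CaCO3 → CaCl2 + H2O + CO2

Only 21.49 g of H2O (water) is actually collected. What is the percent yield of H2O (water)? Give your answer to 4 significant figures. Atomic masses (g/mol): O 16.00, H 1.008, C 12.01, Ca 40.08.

M(CaCO3) = 40.08 + 12.01 + 3(16.00) = 100.09 g/mol.
M(H2O) = 2(1.008) + 16.00 = 18.016 g/mol.
n(CaCO3) = 148.50 g / 100.09 g/mol = 1.4837 mol.
From the equation the CaCO3:H2O mole ratio is 1:1, so n(H2O) = 1.4837 × 1/1 = 1.4837 mol.
Mass of H2O = 1.4837 mol × 18.016 g/mol = 26.730 g.
This is the theoretical yield. Percent yield = 21.49 g / 26.730 g × 100% = 80.397%.

80.40 %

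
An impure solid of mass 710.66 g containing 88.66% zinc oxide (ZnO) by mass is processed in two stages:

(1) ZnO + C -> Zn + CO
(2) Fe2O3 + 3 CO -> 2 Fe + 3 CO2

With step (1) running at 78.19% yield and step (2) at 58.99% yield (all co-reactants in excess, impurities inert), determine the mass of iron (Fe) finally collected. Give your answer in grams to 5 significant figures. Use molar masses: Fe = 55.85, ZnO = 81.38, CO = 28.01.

Pure ZnO = 710.66 × 0.8866 = 630.071 g.
n(ZnO) = 630.071 / 81.38 = 7.74233 mol.
Step 1 (ZnO:CO = 1:1): theoretical n(CO) = 7.74233 mol; at 78.19% yield, n(CO) = 6.05373 mol.
Step 2 (CO:Fe = 3:2): theoretical n(Fe) = 4.03582 mol, so theoretical mass = 4.03582 × 55.85 = 225.401 g.
At 58.99% yield, actual mass of Fe = 225.401 × 0.5899 = 132.964 g.

132.96 g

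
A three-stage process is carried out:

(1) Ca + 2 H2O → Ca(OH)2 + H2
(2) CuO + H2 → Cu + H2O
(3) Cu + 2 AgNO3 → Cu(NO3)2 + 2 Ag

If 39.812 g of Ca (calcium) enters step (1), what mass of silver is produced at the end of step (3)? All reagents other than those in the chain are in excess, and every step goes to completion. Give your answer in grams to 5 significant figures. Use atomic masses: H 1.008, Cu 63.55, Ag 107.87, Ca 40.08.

214.30 g

M(Ca) = 40.08 g/mol.
M(Ag) = 107.87 g/mol.
n(Ca) = 39.812 / 40.08 = 0.993313 mol.
Reaction (1): Ca→H2 ratio 1:1 ⇒ n(H2) = 0.993313 mol.
Reaction (2): H2→Cu ratio 1:1 ⇒ n(Cu) = 0.993313 mol.
Reaction (3): Cu→Ag ratio 1:2 ⇒ n(Ag) = 1.98663 mol.
Mass of Ag = 1.98663 × 107.87 = 214.297 g.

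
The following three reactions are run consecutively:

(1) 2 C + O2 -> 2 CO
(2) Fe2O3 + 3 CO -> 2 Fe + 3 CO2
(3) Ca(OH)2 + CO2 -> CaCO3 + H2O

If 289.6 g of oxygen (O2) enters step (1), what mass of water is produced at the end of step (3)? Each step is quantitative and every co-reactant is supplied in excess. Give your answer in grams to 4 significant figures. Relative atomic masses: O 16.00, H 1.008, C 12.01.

326.1 g

M(O2) = 2(16.00) = 32.00 g/mol.
M(H2O) = 2(1.008) + 16.00 = 18.016 g/mol.
n(O2) = 289.6 / 32.00 = 9.0500 mol.
Reaction (1): O2→CO ratio 1:2 ⇒ n(CO) = 18.100 mol.
Reaction (2): CO→CO2 ratio 3:3 ⇒ n(CO2) = 18.100 mol.
Reaction (3): CO2→H2O ratio 1:1 ⇒ n(H2O) = 18.100 mol.
Mass of H2O = 18.100 × 18.016 = 326.09 g.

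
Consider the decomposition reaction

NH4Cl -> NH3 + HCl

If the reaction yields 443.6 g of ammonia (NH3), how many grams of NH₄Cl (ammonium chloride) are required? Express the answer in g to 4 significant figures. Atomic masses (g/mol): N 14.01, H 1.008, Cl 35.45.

M(NH3) = 14.01 + 3(1.008) = 17.034 g/mol.
M(NH4Cl) = 14.01 + 4(1.008) + 35.45 = 53.492 g/mol.
n(NH3) = 443.60 g / 17.034 g/mol = 26.042 mol.
From the equation the NH3:NH4Cl mole ratio is 1:1, so n(NH4Cl) = 26.042 × 1/1 = 26.042 mol.
Mass of NH4Cl = 26.042 mol × 53.492 g/mol = 1393.0 g.

1393 g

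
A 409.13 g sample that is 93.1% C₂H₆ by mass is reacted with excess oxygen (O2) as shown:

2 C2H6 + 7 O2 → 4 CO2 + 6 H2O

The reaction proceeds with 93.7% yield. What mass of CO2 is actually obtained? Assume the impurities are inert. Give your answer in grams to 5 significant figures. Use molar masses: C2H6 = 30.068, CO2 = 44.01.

1044.8 g

Pure C2H6 available = 409.13 g × 0.931 = 380.900 g.
n(C2H6) = 380.900 g / 30.068 g/mol = 12.6680 mol.
From the equation the C2H6:CO2 mole ratio is 2:4, so n(CO2) = 12.6680 × 4/2 = 25.3359 mol.
Mass of CO2 = 25.3359 mol × 44.01 g/mol = 1115.03 g.
Actual mass collected = 1115.03 g × 0.937 = 1044.79 g.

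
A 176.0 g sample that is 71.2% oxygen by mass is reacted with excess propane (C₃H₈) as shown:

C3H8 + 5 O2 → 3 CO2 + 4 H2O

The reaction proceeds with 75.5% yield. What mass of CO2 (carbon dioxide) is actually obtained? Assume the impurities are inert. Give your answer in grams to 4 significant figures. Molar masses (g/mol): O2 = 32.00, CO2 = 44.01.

78.07 g

Pure O2 available = 176.0 g × 0.712 = 125.31 g.
n(O2) = 125.31 g / 32.00 g/mol = 3.9160 mol.
From the equation the O2:CO2 mole ratio is 5:3, so n(CO2) = 3.9160 × 3/5 = 2.3496 mol.
Mass of CO2 = 2.3496 mol × 44.01 g/mol = 103.41 g.
Actual mass collected = 103.41 g × 0.755 = 78.071 g.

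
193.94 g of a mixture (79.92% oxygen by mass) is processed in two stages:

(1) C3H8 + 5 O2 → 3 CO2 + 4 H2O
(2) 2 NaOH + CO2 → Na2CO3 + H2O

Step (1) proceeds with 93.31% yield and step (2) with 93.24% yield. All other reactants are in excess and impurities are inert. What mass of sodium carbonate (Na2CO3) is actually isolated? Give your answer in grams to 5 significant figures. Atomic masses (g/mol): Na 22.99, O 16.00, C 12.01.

267.99 g

Pure O2 = 193.94 × 0.7992 = 154.997 g.
M(O2) = 2(16.00) = 32.00 g/mol.
M(Na2CO3) = 2(22.99) + 12.01 + 3(16.00) = 105.99 g/mol.
n(O2) = 154.997 / 32.00 = 4.84365 mol.
Step 1 (O2:CO2 = 5:3): theoretical n(CO2) = 2.90619 mol; at 93.31% yield, n(CO2) = 2.71177 mol.
Step 2 (CO2:Na2CO3 = 1:1): theoretical n(Na2CO3) = 2.71177 mol, so theoretical mass = 2.71177 × 105.99 = 287.420 g.
At 93.24% yield, actual mass of Na2CO3 = 287.420 × 0.9324 = 267.991 g.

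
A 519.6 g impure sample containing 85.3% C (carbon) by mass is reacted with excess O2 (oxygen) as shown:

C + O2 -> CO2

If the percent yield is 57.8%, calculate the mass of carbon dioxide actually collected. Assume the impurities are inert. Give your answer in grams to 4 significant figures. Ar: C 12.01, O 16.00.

938.8 g

Pure C available = 519.6 g × 0.853 = 443.22 g.
M(C) = 12.01 g/mol.
M(CO2) = 12.01 + 2(16.00) = 44.01 g/mol.
n(C) = 443.22 g / 12.01 g/mol = 36.904 mol.
From the equation the C:CO2 mole ratio is 1:1, so n(CO2) = 36.904 × 1/1 = 36.904 mol.
Mass of CO2 = 36.904 mol × 44.01 g/mol = 1624.2 g.
Actual mass collected = 1624.2 g × 0.578 = 938.76 g.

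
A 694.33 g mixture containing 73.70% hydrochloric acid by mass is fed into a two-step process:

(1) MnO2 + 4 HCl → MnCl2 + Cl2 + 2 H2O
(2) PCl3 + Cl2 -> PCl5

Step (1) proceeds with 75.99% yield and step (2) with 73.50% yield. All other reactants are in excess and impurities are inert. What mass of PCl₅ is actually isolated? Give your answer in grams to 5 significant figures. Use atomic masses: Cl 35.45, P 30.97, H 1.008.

Pure HCl = 694.33 × 0.7370 = 511.721 g.
M(HCl) = 1.008 + 35.45 = 36.458 g/mol.
M(PCl5) = 30.97 + 5(35.45) = 208.22 g/mol.
n(HCl) = 511.721 / 36.458 = 14.0359 mol.
Step 1 (HCl:Cl2 = 4:1): theoretical n(Cl2) = 3.50898 mol; at 75.99% yield, n(Cl2) = 2.66647 mol.
Step 2 (Cl2:PCl5 = 1:1): theoretical n(PCl5) = 2.66647 mol, so theoretical mass = 2.66647 × 208.22 = 555.213 g.
At 73.50% yield, actual mass of PCl5 = 555.213 × 0.7350 = 408.081 g.

408.08 g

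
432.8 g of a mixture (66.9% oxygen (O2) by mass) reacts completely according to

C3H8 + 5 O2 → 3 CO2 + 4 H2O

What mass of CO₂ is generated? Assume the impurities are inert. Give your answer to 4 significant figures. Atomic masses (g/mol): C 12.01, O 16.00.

Mass of pure O2 = 432.8 g × 0.669 = 289.54 g.
M(O2) = 2(16.00) = 32.00 g/mol.
M(CO2) = 12.01 + 2(16.00) = 44.01 g/mol.
n(O2) = 289.54 g / 32.00 g/mol = 9.0482 mol.
From the equation the O2:CO2 mole ratio is 5:3, so n(CO2) = 9.0482 × 3/5 = 5.4289 mol.
Mass of CO2 = 5.4289 mol × 44.01 g/mol = 238.93 g.

238.9 g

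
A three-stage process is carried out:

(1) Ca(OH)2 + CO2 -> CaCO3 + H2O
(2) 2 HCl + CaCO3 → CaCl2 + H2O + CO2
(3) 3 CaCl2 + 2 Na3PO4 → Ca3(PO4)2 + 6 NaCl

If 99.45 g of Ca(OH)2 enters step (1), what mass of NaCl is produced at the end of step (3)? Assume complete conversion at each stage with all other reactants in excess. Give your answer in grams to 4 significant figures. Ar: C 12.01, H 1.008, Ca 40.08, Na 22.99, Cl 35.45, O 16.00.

M(Ca(OH)2) = 40.08 + 2(16.00) + 2(1.008) = 74.096 g/mol.
M(NaCl) = 22.99 + 35.45 = 58.44 g/mol.
n(Ca(OH)2) = 99.45 / 74.096 = 1.3422 mol.
Reaction (1): Ca(OH)2→CaCO3 ratio 1:1 ⇒ n(CaCO3) = 1.3422 mol.
Reaction (2): CaCO3→CaCl2 ratio 1:1 ⇒ n(CaCl2) = 1.3422 mol.
Reaction (3): CaCl2→NaCl ratio 3:6 ⇒ n(NaCl) = 2.6844 mol.
Mass of NaCl = 2.6844 × 58.44 = 156.87 g.

156.9 g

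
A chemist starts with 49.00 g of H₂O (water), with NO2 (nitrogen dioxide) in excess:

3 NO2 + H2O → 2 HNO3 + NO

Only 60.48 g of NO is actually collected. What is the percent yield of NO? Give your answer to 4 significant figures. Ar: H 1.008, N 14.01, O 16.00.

74.10 %

M(H2O) = 2(1.008) + 16.00 = 18.016 g/mol.
M(NO) = 14.01 + 16.00 = 30.01 g/mol.
n(H2O) = 49.000 g / 18.016 g/mol = 2.7198 mol.
From the equation the H2O:NO mole ratio is 1:1, so n(NO) = 2.7198 × 1/1 = 2.7198 mol.
Mass of NO = 2.7198 mol × 30.01 g/mol = 81.621 g.
This is the theoretical yield. Percent yield = 60.48 g / 81.621 g × 100% = 74.098%.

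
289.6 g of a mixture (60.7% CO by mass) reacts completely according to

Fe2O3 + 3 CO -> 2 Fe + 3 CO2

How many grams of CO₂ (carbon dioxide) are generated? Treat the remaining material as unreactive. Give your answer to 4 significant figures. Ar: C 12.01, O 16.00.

Mass of pure CO = 289.6 g × 0.607 = 175.79 g.
M(CO) = 12.01 + 16.00 = 28.01 g/mol.
M(CO2) = 12.01 + 2(16.00) = 44.01 g/mol.
n(CO) = 175.79 g / 28.01 g/mol = 6.2759 mol.
From the equation the CO:CO2 mole ratio is 3:3, so n(CO2) = 6.2759 × 3/3 = 6.2759 mol.
Mass of CO2 = 6.2759 mol × 44.01 g/mol = 276.20 g.

276.2 g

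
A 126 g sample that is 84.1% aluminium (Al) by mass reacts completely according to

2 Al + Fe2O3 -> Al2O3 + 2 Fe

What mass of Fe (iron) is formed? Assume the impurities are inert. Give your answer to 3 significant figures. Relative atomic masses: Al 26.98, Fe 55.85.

219 g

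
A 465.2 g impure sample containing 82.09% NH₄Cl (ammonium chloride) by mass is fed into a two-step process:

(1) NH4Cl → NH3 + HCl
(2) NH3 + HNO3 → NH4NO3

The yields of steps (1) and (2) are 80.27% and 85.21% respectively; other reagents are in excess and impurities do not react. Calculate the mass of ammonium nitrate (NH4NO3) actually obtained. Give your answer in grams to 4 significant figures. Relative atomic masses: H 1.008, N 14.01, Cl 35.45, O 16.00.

390.9 g

Pure NH4Cl = 465.2 × 0.8209 = 381.88 g.
M(NH4Cl) = 14.01 + 4(1.008) + 35.45 = 53.492 g/mol.
M(NH4NO3) = 2(14.01) + 4(1.008) + 3(16.00) = 80.052 g/mol.
n(NH4Cl) = 381.88 / 53.492 = 7.1391 mol.
Step 1 (NH4Cl:NH3 = 1:1): theoretical n(NH3) = 7.1391 mol; at 80.27% yield, n(NH3) = 5.7305 mol.
Step 2 (NH3:NH4NO3 = 1:1): theoretical n(NH4NO3) = 5.7305 mol, so theoretical mass = 5.7305 × 80.052 = 458.74 g.
At 85.21% yield, actual mass of NH4NO3 = 458.74 × 0.8521 = 390.89 g.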